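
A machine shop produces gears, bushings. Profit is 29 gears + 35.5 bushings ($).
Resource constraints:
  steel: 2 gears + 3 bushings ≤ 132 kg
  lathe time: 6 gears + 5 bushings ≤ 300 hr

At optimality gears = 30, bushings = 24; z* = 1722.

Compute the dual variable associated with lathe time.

2

At the optimum: steel uses 132 of 132 (binding); lathe time uses 300 of 300 (binding).
From A_Bᵀ y = c: 2·y_steel + 6·y_lathe time = 29; 3·y_steel + 5·y_lathe time = 35.5.
→ y_steel = 8.5 and y_lathe time = 2.
Shadow price of lathe time = 2.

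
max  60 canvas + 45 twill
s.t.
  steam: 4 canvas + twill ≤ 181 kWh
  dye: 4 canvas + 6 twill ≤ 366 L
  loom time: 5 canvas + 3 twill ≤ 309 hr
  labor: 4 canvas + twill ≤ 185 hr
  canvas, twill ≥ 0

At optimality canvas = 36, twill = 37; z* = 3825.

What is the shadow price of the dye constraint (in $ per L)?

6

Binding: steam and dye. Non-binding: loom time (18 unused), labor (4 unused).
By complementary slackness, y = 0 for the non-binding constraints.
Dual feasibility on the basic columns requires 4·y_steam + 4·y_dye = 60, 1·y_steam + 6·y_dye = 45.
→ y_steam = 9 and y_dye = 6.
Shadow price of dye = 6.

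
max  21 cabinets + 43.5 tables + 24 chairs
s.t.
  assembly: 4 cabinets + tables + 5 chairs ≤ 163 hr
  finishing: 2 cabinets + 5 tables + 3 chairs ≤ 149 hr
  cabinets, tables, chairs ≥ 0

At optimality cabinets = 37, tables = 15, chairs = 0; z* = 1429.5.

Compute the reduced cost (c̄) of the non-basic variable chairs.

-6.5

Check each constraint at x*: assembly 163/163 (tight); finishing 149/149 (tight).
The binding rows give the dual system: 4·y_assembly + 2·y_finishing = 21 and 1·y_assembly + 5·y_finishing = 43.5.
→ y_assembly = 1 and y_finishing = 8.5.
Reduced cost of chairs: c₃ − yᵀa₃ = 24 − (1·5 + 8.5·3) = 24 − 30.5 = -6.5.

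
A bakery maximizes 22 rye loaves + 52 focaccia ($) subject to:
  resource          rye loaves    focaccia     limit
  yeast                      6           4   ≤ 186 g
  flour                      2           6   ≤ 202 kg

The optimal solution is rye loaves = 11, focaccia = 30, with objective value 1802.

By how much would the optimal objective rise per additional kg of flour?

8

At the optimum: yeast uses 186 of 186 (binding); flour uses 202 of 202 (binding).
From A_Bᵀ y = c: 6·y_yeast + 2·y_flour = 22; 4·y_yeast + 6·y_flour = 52.
This yields shadow prices y_yeast = 1, y_flour = 8.
Shadow price of flour = 8.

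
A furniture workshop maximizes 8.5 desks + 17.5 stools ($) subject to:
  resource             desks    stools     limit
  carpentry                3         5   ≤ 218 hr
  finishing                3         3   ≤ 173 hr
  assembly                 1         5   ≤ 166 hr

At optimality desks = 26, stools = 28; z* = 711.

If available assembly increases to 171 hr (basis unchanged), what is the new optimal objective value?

716

Check each constraint at x*: carpentry 218/218 (tight); finishing 162/173 (slack 11); assembly 166/166 (tight).
Slack constraints have shadow price 0 (complementary slackness).
Dual feasibility on the basic columns requires 3·y_carpentry + 1·y_assembly = 8.5, 5·y_carpentry + 5·y_assembly = 17.5.
→ y_carpentry = 2.5 and y_assembly = 1.
Δz = y_assembly·Δb = 1 × (5) = 5, so new z* = 711 + 5 = 716.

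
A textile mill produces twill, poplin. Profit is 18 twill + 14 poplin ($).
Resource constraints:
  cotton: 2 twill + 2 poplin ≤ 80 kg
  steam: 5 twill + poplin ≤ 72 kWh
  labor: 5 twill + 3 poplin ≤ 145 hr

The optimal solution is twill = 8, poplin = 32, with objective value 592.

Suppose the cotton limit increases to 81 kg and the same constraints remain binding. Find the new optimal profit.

598.5

At the optimum: cotton uses 80 of 80 (binding); steam uses 72 of 72 (binding); labor uses 136 of 145 (slack = 9).
Slack constraints have shadow price 0 (complementary slackness).
Dual feasibility on the basic columns requires 2·y_cotton + 5·y_steam = 18, 2·y_cotton + 1·y_steam = 14.
→ y_cotton = 6.5 and y_steam = 1.
Δz = y_cotton·Δb = 6.5 × (1) = 6.5, so new z* = 592 + 6.5 = 598.5.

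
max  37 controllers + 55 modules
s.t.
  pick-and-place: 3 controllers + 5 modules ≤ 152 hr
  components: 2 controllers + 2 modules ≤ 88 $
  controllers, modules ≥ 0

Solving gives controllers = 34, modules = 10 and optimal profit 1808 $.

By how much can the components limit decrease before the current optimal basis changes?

27.2

Binding constraints: pick-and-place, components. The basis is B = [[3,5],[2,2]] with det -4.
Per unit decrease in components, x* moves by d = (-1.25, 0.75).
The basis stays optimal until controllers reaches 0; allowable decrease = 27.2 $.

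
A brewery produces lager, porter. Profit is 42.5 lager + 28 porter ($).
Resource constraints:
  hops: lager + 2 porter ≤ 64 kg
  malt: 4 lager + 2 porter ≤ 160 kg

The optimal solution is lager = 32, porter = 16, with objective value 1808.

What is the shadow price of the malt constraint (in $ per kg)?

9.5

Both hops and malt are binding at x*.
Dual feasibility on the basic columns requires 1·y_hops + 4·y_malt = 42.5, 2·y_hops + 2·y_malt = 28.
Solving: y_hops = 4.5, y_malt = 9.5.
Shadow price of malt = 9.5.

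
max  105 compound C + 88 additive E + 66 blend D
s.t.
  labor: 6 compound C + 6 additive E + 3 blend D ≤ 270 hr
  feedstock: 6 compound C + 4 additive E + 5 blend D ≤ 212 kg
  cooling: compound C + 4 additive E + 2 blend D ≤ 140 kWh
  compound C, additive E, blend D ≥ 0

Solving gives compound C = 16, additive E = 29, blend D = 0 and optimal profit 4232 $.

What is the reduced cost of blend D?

At the optimum: labor uses 270 of 270 (binding); feedstock uses 212 of 212 (binding); cooling uses 132 of 140 (slack = 8).
Slack constraints have shadow price 0 (complementary slackness).
The binding rows give the dual system: 6·y_labor + 6·y_feedstock = 105 and 6·y_labor + 4·y_feedstock = 88.
This yields shadow prices y_labor = 9, y_feedstock = 8.5.
Reduced cost of blend D: c₃ − yᵀa₃ = 66 − (9·3 + 8.5·5) = 66 − 69.5 = -3.5.

-3.5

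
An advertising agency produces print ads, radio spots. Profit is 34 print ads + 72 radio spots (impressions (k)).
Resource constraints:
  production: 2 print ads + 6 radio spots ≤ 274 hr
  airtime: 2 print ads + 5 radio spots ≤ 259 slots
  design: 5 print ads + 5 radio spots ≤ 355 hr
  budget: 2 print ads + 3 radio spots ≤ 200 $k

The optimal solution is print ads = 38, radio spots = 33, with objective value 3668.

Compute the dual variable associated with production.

9.5

At the optimum: production uses 274 of 274 (binding); airtime uses 241 of 259 (slack = 18); design uses 355 of 355 (binding); budget uses 175 of 200 (slack = 25).
Since airtime, budget are not tight, their duals are 0.
The binding rows give the dual system: 2·y_production + 5·y_design = 34 and 6·y_production + 5·y_design = 72.
Solving: y_production = 9.5, y_design = 3.
Shadow price of production = 9.5.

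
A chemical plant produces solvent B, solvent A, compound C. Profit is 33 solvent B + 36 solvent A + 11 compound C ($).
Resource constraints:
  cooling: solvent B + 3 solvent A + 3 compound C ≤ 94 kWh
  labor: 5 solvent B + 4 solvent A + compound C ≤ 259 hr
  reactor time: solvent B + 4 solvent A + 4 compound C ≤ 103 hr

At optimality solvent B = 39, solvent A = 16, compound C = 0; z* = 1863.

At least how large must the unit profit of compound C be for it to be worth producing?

At the optimum: cooling uses 87 of 94 (slack = 7); labor uses 259 of 259 (binding); reactor time uses 103 of 103 (binding).
By complementary slackness, y = 0 for the non-binding constraint.
From A_Bᵀ y = c: 5·y_labor + 1·y_reactor time = 33; 4·y_labor + 4·y_reactor time = 36.
→ y_labor = 6 and y_reactor time = 3.
compound C enters the basis when its profit ≥ yᵀa₃ = 6·1 + 3·4 = 18.

18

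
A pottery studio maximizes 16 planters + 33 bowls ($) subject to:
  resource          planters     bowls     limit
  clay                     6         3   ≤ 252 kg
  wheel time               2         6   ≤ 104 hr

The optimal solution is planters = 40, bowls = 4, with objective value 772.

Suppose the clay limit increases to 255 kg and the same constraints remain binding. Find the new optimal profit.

Both clay and wheel time are binding at x*.
Dual feasibility on the basic columns requires 6·y_clay + 2·y_wheel time = 16, 3·y_clay + 6·y_wheel time = 33.
Solving: y_clay = 1, y_wheel time = 5.
Δz = y_clay·Δb = 1 × (3) = 3, so new z* = 772 + 3 = 775.

775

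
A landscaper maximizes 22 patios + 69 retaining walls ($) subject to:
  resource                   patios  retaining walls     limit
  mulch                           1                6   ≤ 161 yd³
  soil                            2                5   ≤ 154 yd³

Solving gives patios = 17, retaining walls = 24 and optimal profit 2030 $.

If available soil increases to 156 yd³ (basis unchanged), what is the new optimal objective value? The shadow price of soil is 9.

2048

Δb = 2, so new z* = 2030 + (9)·(2) = 2030 + 18 = 2048.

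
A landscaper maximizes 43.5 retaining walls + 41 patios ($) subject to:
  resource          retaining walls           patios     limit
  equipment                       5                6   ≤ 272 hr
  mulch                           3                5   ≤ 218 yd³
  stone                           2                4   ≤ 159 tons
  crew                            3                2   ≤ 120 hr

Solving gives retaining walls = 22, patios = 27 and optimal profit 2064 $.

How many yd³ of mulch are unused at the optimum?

mulch used = 3·22 + 5·27 = 201; slack = 218 − 201 = 17.

17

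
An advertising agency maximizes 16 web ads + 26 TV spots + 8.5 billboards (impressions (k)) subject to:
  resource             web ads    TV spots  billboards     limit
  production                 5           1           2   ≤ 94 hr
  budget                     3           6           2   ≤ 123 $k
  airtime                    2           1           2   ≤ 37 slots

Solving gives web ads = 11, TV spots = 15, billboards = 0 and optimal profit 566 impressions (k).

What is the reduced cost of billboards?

-3.5

Binding: budget and airtime. Non-binding: production (24 unused).
Slack constraints have shadow price 0 (complementary slackness).
Dual feasibility on the basic columns requires 3·y_budget + 2·y_airtime = 16, 6·y_budget + 1·y_airtime = 26.
This yields shadow prices y_budget = 4, y_airtime = 2.
Reduced cost of billboards: c₃ − yᵀa₃ = 8.5 − (4·2 + 2·2) = 8.5 − 12 = -3.5.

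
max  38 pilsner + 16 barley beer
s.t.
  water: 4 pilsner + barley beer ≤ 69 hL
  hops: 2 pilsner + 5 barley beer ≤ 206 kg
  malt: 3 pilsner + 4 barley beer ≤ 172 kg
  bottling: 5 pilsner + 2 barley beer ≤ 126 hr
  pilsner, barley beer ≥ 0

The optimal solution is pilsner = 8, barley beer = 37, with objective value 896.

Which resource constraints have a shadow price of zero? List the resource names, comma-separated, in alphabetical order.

water: 69/69 (binding)
hops: 201/206 (slack 5)
malt: 172/172 (binding)
bottling: 114/126 (slack 12)
By complementary slackness, a constraint with positive slack has shadow price 0 → bottling, hops.

bottling, hops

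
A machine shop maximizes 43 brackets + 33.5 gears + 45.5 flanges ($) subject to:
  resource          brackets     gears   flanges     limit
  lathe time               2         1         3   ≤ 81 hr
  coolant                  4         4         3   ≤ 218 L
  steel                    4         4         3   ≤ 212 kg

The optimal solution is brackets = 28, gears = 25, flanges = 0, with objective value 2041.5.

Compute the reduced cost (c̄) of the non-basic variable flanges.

-1

Binding: lathe time and steel. Non-binding: coolant (6 unused).
Slack constraints have shadow price 0 (complementary slackness).
From A_Bᵀ y = c: 2·y_lathe time + 4·y_steel = 43; 1·y_lathe time + 4·y_steel = 33.5.
This yields shadow prices y_lathe time = 9.5, y_steel = 6.
Reduced cost of flanges: c₃ − yᵀa₃ = 45.5 − (9.5·3 + 6·3) = 45.5 − 46.5 = -1.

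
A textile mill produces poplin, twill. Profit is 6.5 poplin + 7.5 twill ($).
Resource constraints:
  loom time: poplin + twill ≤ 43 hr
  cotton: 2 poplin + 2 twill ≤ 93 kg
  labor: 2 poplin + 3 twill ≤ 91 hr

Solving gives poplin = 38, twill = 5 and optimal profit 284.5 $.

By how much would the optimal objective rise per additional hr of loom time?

4.5

Binding: loom time and labor. Non-binding: cotton (7 unused).
By complementary slackness, y = 0 for the non-binding constraint.
From A_Bᵀ y = c: 1·y_loom time + 2·y_labor = 6.5; 1·y_loom time + 3·y_labor = 7.5.
Solving: y_loom time = 4.5, y_labor = 1.
Shadow price of loom time = 4.5.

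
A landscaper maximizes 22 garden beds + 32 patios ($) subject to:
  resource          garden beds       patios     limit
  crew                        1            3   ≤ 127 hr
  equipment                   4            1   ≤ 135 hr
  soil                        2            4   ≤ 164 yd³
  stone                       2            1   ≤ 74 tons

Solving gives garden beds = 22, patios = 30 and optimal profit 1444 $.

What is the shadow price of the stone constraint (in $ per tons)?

4

At the optimum: crew uses 112 of 127 (slack = 15); equipment uses 118 of 135 (slack = 17); soil uses 164 of 164 (binding); stone uses 74 of 74 (binding).
Slack constraints have shadow price 0 (complementary slackness).
From A_Bᵀ y = c: 2·y_soil + 2·y_stone = 22; 4·y_soil + 1·y_stone = 32.
Solving: y_soil = 7, y_stone = 4.
Shadow price of stone = 4.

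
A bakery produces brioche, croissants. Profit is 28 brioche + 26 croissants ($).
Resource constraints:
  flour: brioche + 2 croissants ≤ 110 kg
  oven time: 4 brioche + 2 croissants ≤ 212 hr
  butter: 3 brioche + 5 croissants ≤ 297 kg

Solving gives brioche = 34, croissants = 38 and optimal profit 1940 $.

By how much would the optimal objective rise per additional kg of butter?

Binding: flour and oven time. Non-binding: butter (5 unused).
Slack constraints have shadow price 0 (complementary slackness).
Dual feasibility on the basic columns requires 1·y_flour + 4·y_oven time = 28, 2·y_flour + 2·y_oven time = 26.
→ y_flour = 8 and y_oven time = 5.
Shadow price of butter = 0.

0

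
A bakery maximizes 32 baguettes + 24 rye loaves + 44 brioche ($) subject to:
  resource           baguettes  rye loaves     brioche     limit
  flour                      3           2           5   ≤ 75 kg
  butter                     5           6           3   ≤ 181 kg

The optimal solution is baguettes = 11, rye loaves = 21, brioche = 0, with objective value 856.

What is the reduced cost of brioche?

Check each constraint at x*: flour 75/75 (tight); butter 181/181 (tight).
From A_Bᵀ y = c: 3·y_flour + 5·y_butter = 32; 2·y_flour + 6·y_butter = 24.
This yields shadow prices y_flour = 9, y_butter = 1.
Reduced cost of brioche: c₃ − yᵀa₃ = 44 − (9·5 + 1·3) = 44 − 48 = -4.

-4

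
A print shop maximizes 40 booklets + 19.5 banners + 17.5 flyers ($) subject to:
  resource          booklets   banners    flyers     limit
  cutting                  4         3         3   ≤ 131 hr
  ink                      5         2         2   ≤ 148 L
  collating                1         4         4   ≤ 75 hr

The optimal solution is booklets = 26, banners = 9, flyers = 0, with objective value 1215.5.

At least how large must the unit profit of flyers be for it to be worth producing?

19.5

Check each constraint at x*: cutting 131/131 (tight); ink 148/148 (tight); collating 62/75 (slack 13).
Since collating is not tight, its dual is 0.
Dual feasibility on the basic columns requires 4·y_cutting + 5·y_ink = 40, 3·y_cutting + 2·y_ink = 19.5.
This yields shadow prices y_cutting = 2.5, y_ink = 6.
flyers enters the basis when its profit ≥ yᵀa₃ = 2.5·3 + 6·2 = 19.5.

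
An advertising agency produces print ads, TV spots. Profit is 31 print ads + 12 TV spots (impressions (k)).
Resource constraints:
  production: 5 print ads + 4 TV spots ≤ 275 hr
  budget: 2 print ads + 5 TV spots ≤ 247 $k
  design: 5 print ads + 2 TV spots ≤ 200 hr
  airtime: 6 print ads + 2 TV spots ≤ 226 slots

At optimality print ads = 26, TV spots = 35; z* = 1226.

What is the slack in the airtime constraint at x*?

airtime used = 6·26 + 2·35 = 226; slack = 226 − 226 = 0.

0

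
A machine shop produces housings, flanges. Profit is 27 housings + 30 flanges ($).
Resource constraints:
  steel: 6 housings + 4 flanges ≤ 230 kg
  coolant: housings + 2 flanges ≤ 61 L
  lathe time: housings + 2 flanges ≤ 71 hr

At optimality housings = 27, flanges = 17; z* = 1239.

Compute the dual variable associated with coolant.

9

Binding: steel and coolant. Non-binding: lathe time (10 unused).
Slack constraints have shadow price 0 (complementary slackness).
From A_Bᵀ y = c: 6·y_steel + 1·y_coolant = 27; 4·y_steel + 2·y_coolant = 30.
This yields shadow prices y_steel = 3, y_coolant = 9.
Shadow price of coolant = 9.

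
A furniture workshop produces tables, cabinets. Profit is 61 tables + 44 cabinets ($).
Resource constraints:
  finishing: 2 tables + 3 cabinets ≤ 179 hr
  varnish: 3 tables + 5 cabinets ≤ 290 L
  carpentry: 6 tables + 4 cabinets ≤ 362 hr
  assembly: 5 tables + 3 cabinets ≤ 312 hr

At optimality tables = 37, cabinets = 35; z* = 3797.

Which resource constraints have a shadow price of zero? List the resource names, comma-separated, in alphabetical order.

finishing: 179/179 (binding)
varnish: 286/290 (slack 4)
carpentry: 362/362 (binding)
assembly: 290/312 (slack 22)
By complementary slackness, a constraint with positive slack has shadow price 0 → assembly, varnish.

assembly, varnish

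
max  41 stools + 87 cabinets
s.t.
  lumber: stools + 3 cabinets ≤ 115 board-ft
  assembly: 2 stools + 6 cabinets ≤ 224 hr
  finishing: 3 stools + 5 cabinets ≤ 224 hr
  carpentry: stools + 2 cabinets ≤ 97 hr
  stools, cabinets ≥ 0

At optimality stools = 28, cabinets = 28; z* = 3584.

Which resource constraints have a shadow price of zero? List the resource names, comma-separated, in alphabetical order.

lumber: 112/115 (slack 3)
assembly: 224/224 (binding)
finishing: 224/224 (binding)
carpentry: 84/97 (slack 13)
By complementary slackness, a constraint with positive slack has shadow price 0 → carpentry, lumber.

carpentry, lumber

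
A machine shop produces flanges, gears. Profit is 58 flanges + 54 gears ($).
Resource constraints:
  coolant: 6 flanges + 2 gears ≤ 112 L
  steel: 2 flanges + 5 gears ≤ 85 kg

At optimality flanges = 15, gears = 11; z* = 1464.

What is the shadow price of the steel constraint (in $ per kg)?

8

At the optimum: coolant uses 112 of 112 (binding); steel uses 85 of 85 (binding).
Dual feasibility on the basic columns requires 6·y_coolant + 2·y_steel = 58, 2·y_coolant + 5·y_steel = 54.
Solving: y_coolant = 7, y_steel = 8.
Shadow price of steel = 8.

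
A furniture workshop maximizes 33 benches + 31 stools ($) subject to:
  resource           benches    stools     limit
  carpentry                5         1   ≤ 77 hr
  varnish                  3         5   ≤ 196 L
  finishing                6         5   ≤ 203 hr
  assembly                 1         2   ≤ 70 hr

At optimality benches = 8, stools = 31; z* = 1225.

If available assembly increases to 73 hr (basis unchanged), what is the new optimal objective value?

At the optimum: carpentry uses 71 of 77 (slack = 6); varnish uses 179 of 196 (slack = 17); finishing uses 203 of 203 (binding); assembly uses 70 of 70 (binding).
Slack constraints have shadow price 0 (complementary slackness).
From A_Bᵀ y = c: 6·y_finishing + 1·y_assembly = 33; 5·y_finishing + 2·y_assembly = 31.
This yields shadow prices y_finishing = 5, y_assembly = 3.
Δz = y_assembly·Δb = 3 × (3) = 9, so new z* = 1225 + 9 = 1234.

1234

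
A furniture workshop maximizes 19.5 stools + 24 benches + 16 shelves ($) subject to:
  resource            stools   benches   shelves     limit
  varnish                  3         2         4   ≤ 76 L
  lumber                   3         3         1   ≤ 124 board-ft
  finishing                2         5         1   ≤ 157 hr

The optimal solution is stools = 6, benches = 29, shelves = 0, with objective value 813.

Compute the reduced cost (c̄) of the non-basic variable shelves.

-5

Binding: varnish and finishing. Non-binding: lumber (19 unused).
By complementary slackness, y = 0 for the non-binding constraint.
From A_Bᵀ y = c: 3·y_varnish + 2·y_finishing = 19.5; 2·y_varnish + 5·y_finishing = 24.
→ y_varnish = 4.5 and y_finishing = 3.
Reduced cost of shelves: c₃ − yᵀa₃ = 16 − (4.5·4 + 3·1) = 16 − 21 = -5.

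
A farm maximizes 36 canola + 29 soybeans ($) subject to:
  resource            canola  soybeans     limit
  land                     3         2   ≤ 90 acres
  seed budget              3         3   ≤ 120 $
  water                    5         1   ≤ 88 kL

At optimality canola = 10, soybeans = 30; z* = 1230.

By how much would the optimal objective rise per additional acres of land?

Binding: land and seed budget. Non-binding: water (8 unused).
Since water is not tight, its dual is 0.
From A_Bᵀ y = c: 3·y_land + 3·y_seed budget = 36; 2·y_land + 3·y_seed budget = 29.
This yields shadow prices y_land = 7, y_seed budget = 5.
Shadow price of land = 7.

7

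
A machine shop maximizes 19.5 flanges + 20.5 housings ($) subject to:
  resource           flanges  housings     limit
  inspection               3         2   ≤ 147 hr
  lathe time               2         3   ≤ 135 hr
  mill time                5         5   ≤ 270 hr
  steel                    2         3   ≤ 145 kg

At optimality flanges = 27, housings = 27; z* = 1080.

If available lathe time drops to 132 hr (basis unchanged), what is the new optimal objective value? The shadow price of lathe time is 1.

Δb = -3, so new z* = 1080 + (1)·(-3) = 1080 − 3 = 1077.

1077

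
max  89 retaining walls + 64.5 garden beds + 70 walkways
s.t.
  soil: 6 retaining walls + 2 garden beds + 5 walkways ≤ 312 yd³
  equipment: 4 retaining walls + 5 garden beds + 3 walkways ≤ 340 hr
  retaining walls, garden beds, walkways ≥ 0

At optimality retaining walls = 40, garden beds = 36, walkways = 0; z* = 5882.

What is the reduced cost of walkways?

-1

Both soil and equipment are binding at x*.
From A_Bᵀ y = c: 6·y_soil + 4·y_equipment = 89; 2·y_soil + 5·y_equipment = 64.5.
This yields shadow prices y_soil = 8.5, y_equipment = 9.5.
Reduced cost of walkways: c₃ − yᵀa₃ = 70 − (8.5·5 + 9.5·3) = 70 − 71 = -1.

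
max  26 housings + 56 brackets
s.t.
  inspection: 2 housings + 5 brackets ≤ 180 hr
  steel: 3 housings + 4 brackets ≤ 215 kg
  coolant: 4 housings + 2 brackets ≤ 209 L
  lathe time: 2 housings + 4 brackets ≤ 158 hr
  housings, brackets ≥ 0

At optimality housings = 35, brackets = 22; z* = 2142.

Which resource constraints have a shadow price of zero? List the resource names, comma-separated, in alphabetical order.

inspection: 180/180 (binding)
steel: 193/215 (slack 22)
coolant: 184/209 (slack 25)
lathe time: 158/158 (binding)
By complementary slackness, a constraint with positive slack has shadow price 0 → coolant, steel.

coolant, steel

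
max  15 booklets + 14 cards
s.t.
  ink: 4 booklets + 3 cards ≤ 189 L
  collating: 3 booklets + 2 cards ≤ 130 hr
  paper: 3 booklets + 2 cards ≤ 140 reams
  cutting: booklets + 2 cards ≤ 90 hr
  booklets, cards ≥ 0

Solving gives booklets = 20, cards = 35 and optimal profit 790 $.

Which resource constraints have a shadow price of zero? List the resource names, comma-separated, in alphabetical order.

ink: 185/189 (slack 4)
collating: 130/130 (binding)
paper: 130/140 (slack 10)
cutting: 90/90 (binding)
By complementary slackness, a constraint with positive slack has shadow price 0 → ink, paper.

ink, paper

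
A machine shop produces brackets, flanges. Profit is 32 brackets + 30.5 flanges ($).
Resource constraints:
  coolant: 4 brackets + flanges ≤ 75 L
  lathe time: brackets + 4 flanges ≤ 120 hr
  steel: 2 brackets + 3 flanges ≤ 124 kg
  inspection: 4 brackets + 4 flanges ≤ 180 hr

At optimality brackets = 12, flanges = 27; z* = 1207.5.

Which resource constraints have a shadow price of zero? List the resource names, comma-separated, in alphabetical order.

coolant: 75/75 (binding)
lathe time: 120/120 (binding)
steel: 105/124 (slack 19)
inspection: 156/180 (slack 24)
By complementary slackness, a constraint with positive slack has shadow price 0 → inspection, steel.

inspection, steel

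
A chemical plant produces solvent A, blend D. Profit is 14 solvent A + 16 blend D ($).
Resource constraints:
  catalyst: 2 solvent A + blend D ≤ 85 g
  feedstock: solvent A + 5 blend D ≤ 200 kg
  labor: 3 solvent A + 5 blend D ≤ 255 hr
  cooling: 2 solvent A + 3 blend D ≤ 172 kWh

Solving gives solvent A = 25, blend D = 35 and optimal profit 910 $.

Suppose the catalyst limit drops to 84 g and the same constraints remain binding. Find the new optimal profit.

904

At the optimum: catalyst uses 85 of 85 (binding); feedstock uses 200 of 200 (binding); labor uses 250 of 255 (slack = 5); cooling uses 155 of 172 (slack = 17).
Slack constraints have shadow price 0 (complementary slackness).
The binding rows give the dual system: 2·y_catalyst + 1·y_feedstock = 14 and 1·y_catalyst + 5·y_feedstock = 16.
This yields shadow prices y_catalyst = 6, y_feedstock = 2.
Δz = y_catalyst·Δb = 6 × (-1) = -6, so new z* = 910 − 6 = 904.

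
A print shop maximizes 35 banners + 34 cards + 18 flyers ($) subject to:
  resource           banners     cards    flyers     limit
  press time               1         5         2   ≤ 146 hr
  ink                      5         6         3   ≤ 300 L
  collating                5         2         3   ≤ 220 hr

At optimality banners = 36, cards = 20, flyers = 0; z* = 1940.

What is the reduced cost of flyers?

At the optimum: press time uses 136 of 146 (slack = 10); ink uses 300 of 300 (binding); collating uses 220 of 220 (binding).
Since press time is not tight, its dual is 0.
Dual feasibility on the basic columns requires 5·y_ink + 5·y_collating = 35, 6·y_ink + 2·y_collating = 34.
Solving: y_ink = 5, y_collating = 2.
Reduced cost of flyers: c₃ − yᵀa₃ = 18 − (5·3 + 2·3) = 18 − 21 = -3.

-3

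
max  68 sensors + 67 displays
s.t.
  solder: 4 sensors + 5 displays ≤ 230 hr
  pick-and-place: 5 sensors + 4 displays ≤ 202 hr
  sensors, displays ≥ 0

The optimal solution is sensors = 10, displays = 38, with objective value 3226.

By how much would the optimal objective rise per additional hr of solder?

7

Both solder and pick-and-place are binding at x*.
Dual feasibility on the basic columns requires 4·y_solder + 5·y_pick-and-place = 68, 5·y_solder + 4·y_pick-and-place = 67.
This yields shadow prices y_solder = 7, y_pick-and-place = 8.
Shadow price of solder = 7.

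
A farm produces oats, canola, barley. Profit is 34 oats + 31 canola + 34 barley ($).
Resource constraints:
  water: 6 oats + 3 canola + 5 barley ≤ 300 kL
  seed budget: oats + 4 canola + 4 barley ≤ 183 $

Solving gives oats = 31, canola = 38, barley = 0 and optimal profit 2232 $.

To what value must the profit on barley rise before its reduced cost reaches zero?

41

At the optimum: water uses 300 of 300 (binding); seed budget uses 183 of 183 (binding).
The binding rows give the dual system: 6·y_water + 1·y_seed budget = 34 and 3·y_water + 4·y_seed budget = 31.
→ y_water = 5 and y_seed budget = 4.
barley enters the basis when its profit ≥ yᵀa₃ = 5·5 + 4·4 = 41.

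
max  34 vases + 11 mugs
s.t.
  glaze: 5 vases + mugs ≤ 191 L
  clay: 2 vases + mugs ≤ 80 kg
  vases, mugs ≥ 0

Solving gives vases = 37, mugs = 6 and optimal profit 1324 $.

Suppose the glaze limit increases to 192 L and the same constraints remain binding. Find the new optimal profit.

1328

Check each constraint at x*: glaze 191/191 (tight); clay 80/80 (tight).
Dual feasibility on the basic columns requires 5·y_glaze + 2·y_clay = 34, 1·y_glaze + 1·y_clay = 11.
This yields shadow prices y_glaze = 4, y_clay = 7.
Δz = y_glaze·Δb = 4 × (1) = 4, so new z* = 1324 + 4 = 1328.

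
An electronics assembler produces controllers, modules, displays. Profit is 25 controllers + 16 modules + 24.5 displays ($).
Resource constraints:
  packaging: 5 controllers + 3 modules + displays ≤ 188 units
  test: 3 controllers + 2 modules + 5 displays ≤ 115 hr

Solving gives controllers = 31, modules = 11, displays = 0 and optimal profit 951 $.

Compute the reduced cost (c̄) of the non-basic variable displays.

-2.5

Both packaging and test are binding at x*.
Dual feasibility on the basic columns requires 5·y_packaging + 3·y_test = 25, 3·y_packaging + 2·y_test = 16.
→ y_packaging = 2 and y_test = 5.
Reduced cost of displays: c₃ − yᵀa₃ = 24.5 − (2·1 + 5·5) = 24.5 − 27 = -2.5.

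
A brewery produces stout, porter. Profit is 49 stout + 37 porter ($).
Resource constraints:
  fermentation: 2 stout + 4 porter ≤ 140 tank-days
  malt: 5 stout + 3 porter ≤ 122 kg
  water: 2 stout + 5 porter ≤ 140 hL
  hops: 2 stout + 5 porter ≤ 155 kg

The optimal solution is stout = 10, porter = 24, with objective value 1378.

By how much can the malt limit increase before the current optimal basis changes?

Binding constraints: malt, water. The basis is B = [[5,3],[2,5]] with det 19.
Per unit increase in malt, x* moves by d = (0.2632, -0.1053).
The basis stays optimal until porter reaches 0; allowable increase = 228 kg.

228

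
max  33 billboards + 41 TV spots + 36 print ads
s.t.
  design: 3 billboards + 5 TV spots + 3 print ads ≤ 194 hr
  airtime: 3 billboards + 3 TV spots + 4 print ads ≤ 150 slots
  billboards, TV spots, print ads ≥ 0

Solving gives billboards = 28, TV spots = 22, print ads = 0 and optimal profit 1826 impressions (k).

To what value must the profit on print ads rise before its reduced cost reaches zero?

At the optimum: design uses 194 of 194 (binding); airtime uses 150 of 150 (binding).
The binding rows give the dual system: 3·y_design + 3·y_airtime = 33 and 5·y_design + 3·y_airtime = 41.
This yields shadow prices y_design = 4, y_airtime = 7.
print ads enters the basis when its profit ≥ yᵀa₃ = 4·3 + 7·4 = 40.

40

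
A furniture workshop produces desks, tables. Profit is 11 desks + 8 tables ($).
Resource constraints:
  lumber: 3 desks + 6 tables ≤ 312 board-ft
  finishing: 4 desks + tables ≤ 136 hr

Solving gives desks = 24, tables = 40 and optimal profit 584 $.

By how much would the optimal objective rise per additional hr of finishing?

Check each constraint at x*: lumber 312/312 (tight); finishing 136/136 (tight).
From A_Bᵀ y = c: 3·y_lumber + 4·y_finishing = 11; 6·y_lumber + 1·y_finishing = 8.
Solving: y_lumber = 1, y_finishing = 2.
Shadow price of finishing = 2.

2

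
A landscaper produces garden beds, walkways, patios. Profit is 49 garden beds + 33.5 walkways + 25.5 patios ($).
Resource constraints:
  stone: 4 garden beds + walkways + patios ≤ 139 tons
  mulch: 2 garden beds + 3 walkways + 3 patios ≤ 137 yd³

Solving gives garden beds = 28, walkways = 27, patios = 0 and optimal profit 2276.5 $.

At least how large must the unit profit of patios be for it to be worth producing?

33.5

Check each constraint at x*: stone 139/139 (tight); mulch 137/137 (tight).
Dual feasibility on the basic columns requires 4·y_stone + 2·y_mulch = 49, 1·y_stone + 3·y_mulch = 33.5.
→ y_stone = 8 and y_mulch = 8.5.
patios enters the basis when its profit ≥ yᵀa₃ = 8·1 + 8.5·3 = 33.5.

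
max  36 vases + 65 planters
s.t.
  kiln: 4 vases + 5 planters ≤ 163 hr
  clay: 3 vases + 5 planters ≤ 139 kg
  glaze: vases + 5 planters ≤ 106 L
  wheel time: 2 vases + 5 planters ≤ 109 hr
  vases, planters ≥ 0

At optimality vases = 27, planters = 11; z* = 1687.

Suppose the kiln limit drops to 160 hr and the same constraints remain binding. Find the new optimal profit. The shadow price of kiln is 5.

Δb = -3, so new z* = 1687 + (5)·(-3) = 1687 − 15 = 1672.

1672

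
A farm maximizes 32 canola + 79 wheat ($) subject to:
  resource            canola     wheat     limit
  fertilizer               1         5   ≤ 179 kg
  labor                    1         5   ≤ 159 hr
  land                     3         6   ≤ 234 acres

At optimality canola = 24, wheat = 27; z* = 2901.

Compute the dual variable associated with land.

9

At the optimum: fertilizer uses 159 of 179 (slack = 20); labor uses 159 of 159 (binding); land uses 234 of 234 (binding).
By complementary slackness, y = 0 for the non-binding constraint.
The binding rows give the dual system: 1·y_labor + 3·y_land = 32 and 5·y_labor + 6·y_land = 79.
Solving: y_labor = 5, y_land = 9.
Shadow price of land = 9.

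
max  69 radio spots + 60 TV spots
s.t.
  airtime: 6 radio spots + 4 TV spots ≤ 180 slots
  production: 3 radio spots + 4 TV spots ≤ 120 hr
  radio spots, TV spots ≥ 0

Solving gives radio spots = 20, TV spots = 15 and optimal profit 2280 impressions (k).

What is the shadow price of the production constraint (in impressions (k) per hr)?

Check each constraint at x*: airtime 180/180 (tight); production 120/120 (tight).
Dual feasibility on the basic columns requires 6·y_airtime + 3·y_production = 69, 4·y_airtime + 4·y_production = 60.
→ y_airtime = 8 and y_production = 7.
Shadow price of production = 7.

7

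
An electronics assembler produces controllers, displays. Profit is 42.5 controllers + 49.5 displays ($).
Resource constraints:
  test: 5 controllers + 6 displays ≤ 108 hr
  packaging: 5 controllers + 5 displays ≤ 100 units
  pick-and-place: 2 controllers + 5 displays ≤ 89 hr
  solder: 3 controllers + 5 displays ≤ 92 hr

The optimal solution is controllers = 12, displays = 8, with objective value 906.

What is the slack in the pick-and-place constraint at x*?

pick-and-place used = 2·12 + 5·8 = 64; slack = 89 − 64 = 25.

25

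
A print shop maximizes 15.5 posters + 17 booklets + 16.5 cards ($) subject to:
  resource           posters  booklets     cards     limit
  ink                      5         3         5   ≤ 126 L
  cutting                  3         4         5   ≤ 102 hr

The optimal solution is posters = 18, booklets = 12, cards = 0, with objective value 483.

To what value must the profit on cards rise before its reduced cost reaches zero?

22.5

At the optimum: ink uses 126 of 126 (binding); cutting uses 102 of 102 (binding).
Dual feasibility on the basic columns requires 5·y_ink + 3·y_cutting = 15.5, 3·y_ink + 4·y_cutting = 17.
This yields shadow prices y_ink = 1, y_cutting = 3.5.
cards enters the basis when its profit ≥ yᵀa₃ = 1·5 + 3.5·5 = 22.5.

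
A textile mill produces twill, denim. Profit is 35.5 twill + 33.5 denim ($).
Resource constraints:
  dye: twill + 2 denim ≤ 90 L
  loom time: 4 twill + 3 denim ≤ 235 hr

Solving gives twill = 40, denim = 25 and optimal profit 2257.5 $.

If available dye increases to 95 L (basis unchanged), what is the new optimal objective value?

2285

Check each constraint at x*: dye 90/90 (tight); loom time 235/235 (tight).
Dual feasibility on the basic columns requires 1·y_dye + 4·y_loom time = 35.5, 2·y_dye + 3·y_loom time = 33.5.
Solving: y_dye = 5.5, y_loom time = 7.5.
Δz = y_dye·Δb = 5.5 × (5) = 27.5, so new z* = 2257.5 + 27.5 = 2285.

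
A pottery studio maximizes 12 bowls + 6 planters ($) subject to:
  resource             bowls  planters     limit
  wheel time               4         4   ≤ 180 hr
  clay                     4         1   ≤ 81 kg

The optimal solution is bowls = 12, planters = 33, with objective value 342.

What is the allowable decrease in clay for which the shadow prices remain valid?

Binding constraints: wheel time, clay. The basis is B = [[4,4],[4,1]] with det -12.
Per unit decrease in clay, x* moves by d = (-0.3333, 0.3333).
The basis stays optimal until bowls reaches 0; allowable decrease = 36 kg.

36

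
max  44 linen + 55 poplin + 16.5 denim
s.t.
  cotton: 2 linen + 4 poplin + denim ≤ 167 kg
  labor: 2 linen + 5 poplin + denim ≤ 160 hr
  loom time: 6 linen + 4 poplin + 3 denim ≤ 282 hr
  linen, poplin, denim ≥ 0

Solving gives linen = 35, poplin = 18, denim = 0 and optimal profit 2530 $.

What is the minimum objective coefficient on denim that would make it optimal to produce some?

Check each constraint at x*: cotton 142/167 (slack 25); labor 160/160 (tight); loom time 282/282 (tight).
Since cotton is not tight, its dual is 0.
Dual feasibility on the basic columns requires 2·y_labor + 6·y_loom time = 44, 5·y_labor + 4·y_loom time = 55.
→ y_labor = 7 and y_loom time = 5.
denim enters the basis when its profit ≥ yᵀa₃ = 7·1 + 5·3 = 22.

22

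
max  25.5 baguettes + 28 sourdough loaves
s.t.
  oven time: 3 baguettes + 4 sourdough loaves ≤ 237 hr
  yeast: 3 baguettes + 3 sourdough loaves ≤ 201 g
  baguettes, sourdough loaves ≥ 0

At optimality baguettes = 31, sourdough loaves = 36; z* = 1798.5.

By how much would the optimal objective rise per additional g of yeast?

6

Check each constraint at x*: oven time 237/237 (tight); yeast 201/201 (tight).
From A_Bᵀ y = c: 3·y_oven time + 3·y_yeast = 25.5; 4·y_oven time + 3·y_yeast = 28.
Solving: y_oven time = 2.5, y_yeast = 6.
Shadow price of yeast = 6.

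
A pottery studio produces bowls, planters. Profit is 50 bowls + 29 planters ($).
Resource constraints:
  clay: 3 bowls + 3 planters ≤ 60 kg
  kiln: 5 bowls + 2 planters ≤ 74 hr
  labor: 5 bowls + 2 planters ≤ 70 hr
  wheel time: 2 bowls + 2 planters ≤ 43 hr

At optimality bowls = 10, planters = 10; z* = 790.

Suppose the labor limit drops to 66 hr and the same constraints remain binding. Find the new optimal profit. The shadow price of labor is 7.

762

Δb = -4, so new z* = 790 + (7)·(-4) = 790 − 28 = 762.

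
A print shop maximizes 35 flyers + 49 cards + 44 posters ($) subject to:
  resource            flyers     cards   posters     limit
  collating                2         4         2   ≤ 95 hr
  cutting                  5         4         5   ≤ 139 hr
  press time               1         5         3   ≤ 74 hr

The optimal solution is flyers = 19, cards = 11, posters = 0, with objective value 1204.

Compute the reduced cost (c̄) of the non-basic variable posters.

At the optimum: collating uses 82 of 95 (slack = 13); cutting uses 139 of 139 (binding); press time uses 74 of 74 (binding).
Since collating is not tight, its dual is 0.
The binding rows give the dual system: 5·y_cutting + 1·y_press time = 35 and 4·y_cutting + 5·y_press time = 49.
Solving: y_cutting = 6, y_press time = 5.
Reduced cost of posters: c₃ − yᵀa₃ = 44 − (6·5 + 5·3) = 44 − 45 = -1.

-1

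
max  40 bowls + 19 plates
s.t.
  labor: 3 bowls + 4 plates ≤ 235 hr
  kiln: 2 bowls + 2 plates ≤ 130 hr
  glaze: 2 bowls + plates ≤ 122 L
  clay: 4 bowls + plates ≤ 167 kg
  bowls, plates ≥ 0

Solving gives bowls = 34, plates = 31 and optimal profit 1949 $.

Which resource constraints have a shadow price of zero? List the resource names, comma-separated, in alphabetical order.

glaze, labor

labor: 226/235 (slack 9)
kiln: 130/130 (binding)
glaze: 99/122 (slack 23)
clay: 167/167 (binding)
By complementary slackness, a constraint with positive slack has shadow price 0 → glaze, labor.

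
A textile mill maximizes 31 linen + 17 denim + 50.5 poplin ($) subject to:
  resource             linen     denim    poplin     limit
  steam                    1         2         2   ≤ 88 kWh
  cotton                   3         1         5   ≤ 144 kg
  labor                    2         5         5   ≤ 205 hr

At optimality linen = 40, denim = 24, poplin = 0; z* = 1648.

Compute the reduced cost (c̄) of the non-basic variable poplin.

-2.5

At the optimum: steam uses 88 of 88 (binding); cotton uses 144 of 144 (binding); labor uses 200 of 205 (slack = 5).
Slack constraints have shadow price 0 (complementary slackness).
From A_Bᵀ y = c: 1·y_steam + 3·y_cotton = 31; 2·y_steam + 1·y_cotton = 17.
Solving: y_steam = 4, y_cotton = 9.
Reduced cost of poplin: c₃ − yᵀa₃ = 50.5 − (4·2 + 9·5) = 50.5 − 53 = -2.5.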